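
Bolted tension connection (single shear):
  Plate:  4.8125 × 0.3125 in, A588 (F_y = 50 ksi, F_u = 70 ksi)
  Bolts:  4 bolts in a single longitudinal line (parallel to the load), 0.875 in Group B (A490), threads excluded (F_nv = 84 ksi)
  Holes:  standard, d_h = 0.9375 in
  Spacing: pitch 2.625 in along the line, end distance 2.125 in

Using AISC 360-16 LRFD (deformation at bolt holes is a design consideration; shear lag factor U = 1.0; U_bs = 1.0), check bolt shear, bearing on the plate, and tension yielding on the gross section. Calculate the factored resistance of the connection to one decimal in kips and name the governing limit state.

67.7 kips (gross-section yield governs)

Bolt shear: A_b = π(0.875)²/4 = 0.60132 in². φR_n = 0.75 × 84 × 0.60132 × 4 × 1 = 151.5 kips.
Bearing (0.3125 in plate, F_u = 70 ksi): end bolts L_c = 2.125 − 0.9375/2 = 1.65625, R_n = min(1.2×1.65625×0.3125×70, 2.4×0.875×0.3125×70) = 43.477 kips/bolt; interior L_c = 2.625 − 0.9375 = 1.6875, R_n = 44.297 kips/bolt. φR_n = 0.75 × (1×43.477 + 3×44.297) = 132.3 kips.
Tension yield (gross): A_g = 4.8125×0.3125 = 1.5039 in². φR_n = 0.90 × 50 × 1.5039 = 67.7 kips.
Governing: min(151.5, 132.3, 67.7) = 67.7 kips → gross-section yield.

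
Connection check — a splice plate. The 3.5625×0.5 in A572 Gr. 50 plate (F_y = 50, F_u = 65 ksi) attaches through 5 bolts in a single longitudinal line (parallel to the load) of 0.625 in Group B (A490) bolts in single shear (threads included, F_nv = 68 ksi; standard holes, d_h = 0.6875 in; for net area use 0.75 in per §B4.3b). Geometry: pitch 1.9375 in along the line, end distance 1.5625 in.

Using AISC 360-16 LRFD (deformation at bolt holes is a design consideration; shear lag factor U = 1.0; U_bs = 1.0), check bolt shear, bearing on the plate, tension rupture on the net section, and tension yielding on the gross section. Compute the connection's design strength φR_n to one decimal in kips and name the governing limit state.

68.6 kips (net-section rupture governs)

Bolt shear: A_b = π(0.625)²/4 = 0.3068 in². φR_n = 0.75 × 68 × 0.3068 × 5 × 1 = 78.2 kips.
Bearing (0.5 in plate, F_u = 65 ksi): end bolts L_c = 1.5625 − 0.6875/2 = 1.21875, R_n = min(1.2×1.21875×0.5×65, 2.4×0.625×0.5×65) = 47.531 kips/bolt; interior L_c = 1.9375 − 0.6875 = 1.25, R_n = 48.75 kips/bolt. φR_n = 0.75 × (1×47.531 + 4×48.75) = 181.9 kips.
Tension rupture (net): A_n = (3.5625 − 1×0.75)×0.5 = 1.4063 in² (U = 1.0, A_e = A_n). φR_n = 0.75 × 65 × 1.4063 = 68.6 kips.
Tension yield (gross): A_g = 3.5625×0.5 = 1.7813 in². φR_n = 0.90 × 50 × 1.7813 = 80.2 kips.
Governing: min(78.2, 181.9, 68.6, 80.2) = 68.6 kips → net-section rupture.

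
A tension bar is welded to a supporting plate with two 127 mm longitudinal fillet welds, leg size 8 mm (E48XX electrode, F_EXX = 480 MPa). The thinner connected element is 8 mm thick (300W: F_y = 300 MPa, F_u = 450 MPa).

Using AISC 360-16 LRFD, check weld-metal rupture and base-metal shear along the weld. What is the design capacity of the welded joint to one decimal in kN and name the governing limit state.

310.3 kN (weld metal governs)

Weld metal: throat = 0.707×8 = 5.656 mm, L = 2×127 = 254 mm. φR_n = 0.75 × 0.6 × 480 × 5.656 × 254 = 310.3 kN.
Base metal shear (8 mm plate): yield φR_n = 1.0×0.6×300×8×254 = 365.8 kN; rupture φR_n = 0.75×0.6×450×8×254 = 411.5 kN; take 365.8 kN (yield).
Governing: min(310.3, 365.8) = 310.3 kN → weld metal.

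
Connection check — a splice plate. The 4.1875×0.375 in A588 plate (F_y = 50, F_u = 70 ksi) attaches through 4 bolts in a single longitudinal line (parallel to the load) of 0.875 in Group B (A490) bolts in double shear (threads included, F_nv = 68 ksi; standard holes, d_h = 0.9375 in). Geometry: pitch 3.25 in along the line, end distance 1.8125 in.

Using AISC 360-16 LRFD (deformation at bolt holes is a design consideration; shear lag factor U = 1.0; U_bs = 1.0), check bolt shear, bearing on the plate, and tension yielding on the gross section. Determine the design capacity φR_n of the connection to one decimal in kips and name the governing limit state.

70.7 kips (gross-section yield governs)

Bolt shear: A_b = π(0.875)²/4 = 0.60132 in². φR_n = 0.75 × 68 × 0.60132 × 4 × 2 = 245.3 kips.
Bearing (0.375 in plate, F_u = 70 ksi): end bolts L_c = 1.8125 − 0.9375/2 = 1.34375, R_n = min(1.2×1.34375×0.375×70, 2.4×0.875×0.375×70) = 42.328 kips/bolt; interior L_c = 3.25 − 0.9375 = 2.3125, R_n = 55.125 kips/bolt. φR_n = 0.75 × (1×42.328 + 3×55.125) = 155.8 kips.
Tension yield (gross): A_g = 4.1875×0.375 = 1.5703 in². φR_n = 0.90 × 50 × 1.5703 = 70.7 kips.
Governing: min(245.3, 155.8, 70.7) = 70.7 kips → gross-section yield.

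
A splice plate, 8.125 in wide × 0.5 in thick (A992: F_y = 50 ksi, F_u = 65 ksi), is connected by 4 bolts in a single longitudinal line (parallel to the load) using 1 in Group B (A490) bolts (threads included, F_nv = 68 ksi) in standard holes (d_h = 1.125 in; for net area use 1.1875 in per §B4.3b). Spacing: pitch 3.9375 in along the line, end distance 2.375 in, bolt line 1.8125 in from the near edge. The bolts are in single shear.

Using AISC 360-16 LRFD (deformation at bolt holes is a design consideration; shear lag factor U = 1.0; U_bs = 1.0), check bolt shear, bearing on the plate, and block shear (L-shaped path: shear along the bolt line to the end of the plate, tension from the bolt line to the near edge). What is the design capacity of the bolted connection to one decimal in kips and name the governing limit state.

Bolt shear: A_b = π(1)²/4 = 0.7854 in². φR_n = 0.75 × 68 × 0.7854 × 4 × 1 = 160.2 kips.
Bearing (0.5 in plate, F_u = 65 ksi): end bolts L_c = 2.375 − 1.125/2 = 1.8125, R_n = min(1.2×1.8125×0.5×65, 2.4×1×0.5×65) = 70.688 kips/bolt; interior L_c = 3.9375 − 1.125 = 2.8125, R_n = 78 kips/bolt. φR_n = 0.75 × (1×70.688 + 3×78) = 228.5 kips.
Block shear: shear path 1×[2.375+3×3.9375] = 1×14.1875 in, A_gv = 7.0938, A_nv = 1×(14.1875 − 3.5×1.1875)×0.5 = 5.0156 in²; tension to near edge: (1.8125 − 0.5×1.1875)×0.5 = 0.60938 in². R_n = min(0.6×65×5.0156, 0.6×50×7.0938) + 1.0×65×0.60938 = min(195.61, 212.81) + 39.61 = 235.22 kips. φR_n = 0.75 × 235.22 = 176.4 kips.
Governing: min(160.2, 228.5, 176.4) = 160.2 kips → bolt shear.

160.2 kips (bolt shear governs)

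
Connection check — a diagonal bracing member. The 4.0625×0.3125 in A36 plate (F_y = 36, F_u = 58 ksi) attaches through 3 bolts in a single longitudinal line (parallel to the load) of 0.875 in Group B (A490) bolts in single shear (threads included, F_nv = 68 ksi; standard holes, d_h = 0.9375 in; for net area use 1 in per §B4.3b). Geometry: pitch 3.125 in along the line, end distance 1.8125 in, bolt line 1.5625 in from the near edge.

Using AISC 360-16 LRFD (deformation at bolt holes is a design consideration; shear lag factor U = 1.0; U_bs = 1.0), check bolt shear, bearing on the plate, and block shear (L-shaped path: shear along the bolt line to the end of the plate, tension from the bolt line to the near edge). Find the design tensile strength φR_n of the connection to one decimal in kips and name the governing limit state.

Bolt shear: A_b = π(0.875)²/4 = 0.60132 in². φR_n = 0.75 × 68 × 0.60132 × 3 × 1 = 92.0 kips.
Bearing (0.3125 in plate, F_u = 58 ksi): end bolts L_c = 1.8125 − 0.9375/2 = 1.34375, R_n = min(1.2×1.34375×0.3125×58, 2.4×0.875×0.3125×58) = 29.227 kips/bolt; interior L_c = 3.125 − 0.9375 = 2.1875, R_n = 38.063 kips/bolt. φR_n = 0.75 × (1×29.227 + 2×38.063) = 79.0 kips.
Block shear: shear path 1×[1.8125+2×3.125] = 1×8.0625 in, A_gv = 2.5195, A_nv = 1×(8.0625 − 2.5×1)×0.3125 = 1.7383 in²; tension to near edge: (1.5625 − 0.5×1)×0.3125 = 0.33203 in². R_n = min(0.6×58×1.7383, 0.6×36×2.5195) + 1.0×58×0.33203 = min(60.493, 54.421) + 19.258 = 73.679 kips. φR_n = 0.75 × 73.679 = 55.3 kips.
Governing: min(92.0, 79.0, 55.3) = 55.3 kips → block shear.

55.3 kips (block shear governs)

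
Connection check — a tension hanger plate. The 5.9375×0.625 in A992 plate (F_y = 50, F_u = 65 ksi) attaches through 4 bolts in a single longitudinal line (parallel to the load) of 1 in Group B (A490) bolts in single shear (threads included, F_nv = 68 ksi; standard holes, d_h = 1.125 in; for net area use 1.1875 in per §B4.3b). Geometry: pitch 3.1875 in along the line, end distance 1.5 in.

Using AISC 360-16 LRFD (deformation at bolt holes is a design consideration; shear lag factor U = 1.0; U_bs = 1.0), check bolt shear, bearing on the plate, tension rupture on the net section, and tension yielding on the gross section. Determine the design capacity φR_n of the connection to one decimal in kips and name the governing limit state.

Bolt shear: A_b = π(1)²/4 = 0.7854 in². φR_n = 0.75 × 68 × 0.7854 × 4 × 1 = 160.2 kips.
Bearing (0.625 in plate, F_u = 65 ksi): end bolts L_c = 1.5 − 1.125/2 = 0.9375, R_n = min(1.2×0.9375×0.625×65, 2.4×1×0.625×65) = 45.703 kips/bolt; interior L_c = 3.1875 − 1.125 = 2.0625, R_n = 97.5 kips/bolt. φR_n = 0.75 × (1×45.703 + 3×97.5) = 253.7 kips.
Tension rupture (net): A_n = (5.9375 − 1×1.1875)×0.625 = 2.9688 in² (U = 1.0, A_e = A_n). φR_n = 0.75 × 65 × 2.9688 = 144.7 kips.
Tension yield (gross): A_g = 5.9375×0.625 = 3.7109 in². φR_n = 0.90 × 50 × 3.7109 = 167.0 kips.
Governing: min(160.2, 253.7, 144.7, 167.0) = 144.7 kips → net-section rupture.

144.7 kips (net-section rupture governs)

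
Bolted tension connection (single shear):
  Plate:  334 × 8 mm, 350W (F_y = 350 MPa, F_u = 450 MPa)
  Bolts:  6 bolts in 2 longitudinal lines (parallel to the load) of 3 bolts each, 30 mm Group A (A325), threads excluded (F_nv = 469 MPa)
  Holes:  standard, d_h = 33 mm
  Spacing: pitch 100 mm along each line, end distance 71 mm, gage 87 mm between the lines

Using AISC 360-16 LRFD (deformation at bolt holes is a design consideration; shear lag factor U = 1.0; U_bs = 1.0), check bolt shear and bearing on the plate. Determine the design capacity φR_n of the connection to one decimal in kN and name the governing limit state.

Bolt shear: A_b = π(30)²/4 = 706.86 mm². φR_n = 0.75 × 469 × 706.86 × 6 × 1 = 1491.8 kN.
Bearing (8 mm plate, F_u = 450 MPa): end bolts L_c = 71 − 33/2 = 54.5, R_n = min(1.2×54.5×8×450, 2.4×30×8×450) = 235.44 kN/bolt; interior L_c = 100 − 33 = 67, R_n = 259.2 kN/bolt. φR_n = 0.75 × (2×235.44 + 4×259.2) = 1130.8 kN.
Governing: min(1491.8, 1130.8) = 1130.8 kN → bearing.

1130.8 kN (bearing governs)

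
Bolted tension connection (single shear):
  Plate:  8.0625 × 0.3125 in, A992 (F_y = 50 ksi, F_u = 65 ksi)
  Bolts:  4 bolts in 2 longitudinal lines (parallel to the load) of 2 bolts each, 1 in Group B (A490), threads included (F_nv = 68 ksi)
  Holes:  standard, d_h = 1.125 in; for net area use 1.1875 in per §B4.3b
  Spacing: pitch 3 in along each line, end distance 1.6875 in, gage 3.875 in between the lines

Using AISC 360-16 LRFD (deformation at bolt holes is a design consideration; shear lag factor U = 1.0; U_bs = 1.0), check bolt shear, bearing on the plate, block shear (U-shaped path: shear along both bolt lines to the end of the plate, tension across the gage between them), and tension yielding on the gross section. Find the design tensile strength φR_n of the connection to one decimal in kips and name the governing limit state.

94.1 kips (block shear governs)

Bolt shear: A_b = π(1)²/4 = 0.7854 in². φR_n = 0.75 × 68 × 0.7854 × 4 × 1 = 160.2 kips.
Bearing (0.3125 in plate, F_u = 65 ksi): end bolts L_c = 1.6875 − 1.125/2 = 1.125, R_n = min(1.2×1.125×0.3125×65, 2.4×1×0.3125×65) = 27.422 kips/bolt; interior L_c = 3 − 1.125 = 1.875, R_n = 45.703 kips/bolt. φR_n = 0.75 × (2×27.422 + 2×45.703) = 109.7 kips.
Block shear: shear path 2×[1.6875+1×3] = 2×4.6875 in, A_gv = 2.9297, A_nv = 2×(4.6875 − 1.5×1.1875)×0.3125 = 1.8164 in²; tension across gage: (3.875 − 1×1.1875)×0.3125 = 0.83984 in². R_n = min(0.6×65×1.8164, 0.6×50×2.9297) + 1.0×65×0.83984 = min(70.84, 87.891) + 54.59 = 125.43 kips. φR_n = 0.75 × 125.43 = 94.1 kips.
Tension yield (gross): A_g = 8.0625×0.3125 = 2.5195 in². φR_n = 0.90 × 50 × 2.5195 = 113.4 kips.
Governing: min(160.2, 109.7, 94.1, 113.4) = 94.1 kips → block shear.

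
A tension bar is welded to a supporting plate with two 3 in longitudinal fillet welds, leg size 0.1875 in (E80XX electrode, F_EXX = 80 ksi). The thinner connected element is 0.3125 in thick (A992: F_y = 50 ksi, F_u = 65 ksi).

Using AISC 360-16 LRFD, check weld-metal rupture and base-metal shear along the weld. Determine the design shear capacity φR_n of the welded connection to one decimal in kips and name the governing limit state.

28.6 kips (weld metal governs)

Weld metal: throat = 0.707×0.1875 = 0.13256 in, L = 2×3 = 6 in. φR_n = 0.75 × 0.6 × 80 × 0.13256 × 6 = 28.6 kips.
Base metal shear (0.3125 in plate): yield φR_n = 1.0×0.6×50×0.3125×6 = 56.3 kips; rupture φR_n = 0.75×0.6×65×0.3125×6 = 54.8 kips; take 54.8 kips (rupture).
Governing: min(28.6, 54.8) = 28.6 kips → weld metal.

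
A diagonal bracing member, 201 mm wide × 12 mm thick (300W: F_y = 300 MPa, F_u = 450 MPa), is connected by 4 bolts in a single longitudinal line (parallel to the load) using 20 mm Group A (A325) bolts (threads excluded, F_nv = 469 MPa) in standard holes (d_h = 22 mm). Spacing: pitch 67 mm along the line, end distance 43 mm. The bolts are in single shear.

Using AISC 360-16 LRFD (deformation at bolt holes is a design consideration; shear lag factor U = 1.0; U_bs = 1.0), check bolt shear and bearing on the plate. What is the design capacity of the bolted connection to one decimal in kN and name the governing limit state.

442.0 kN (bolt shear governs)

Bolt shear: A_b = π(20)²/4 = 314.16 mm². φR_n = 0.75 × 469 × 314.16 × 4 × 1 = 442.0 kN.
Bearing (12 mm plate, F_u = 450 MPa): end bolts L_c = 43 − 22/2 = 32, R_n = min(1.2×32×12×450, 2.4×20×12×450) = 207.36 kN/bolt; interior L_c = 67 − 22 = 45, R_n = 259.2 kN/bolt. φR_n = 0.75 × (1×207.36 + 3×259.2) = 738.7 kN.
Governing: min(442.0, 738.7) = 442.0 kN → bolt shear.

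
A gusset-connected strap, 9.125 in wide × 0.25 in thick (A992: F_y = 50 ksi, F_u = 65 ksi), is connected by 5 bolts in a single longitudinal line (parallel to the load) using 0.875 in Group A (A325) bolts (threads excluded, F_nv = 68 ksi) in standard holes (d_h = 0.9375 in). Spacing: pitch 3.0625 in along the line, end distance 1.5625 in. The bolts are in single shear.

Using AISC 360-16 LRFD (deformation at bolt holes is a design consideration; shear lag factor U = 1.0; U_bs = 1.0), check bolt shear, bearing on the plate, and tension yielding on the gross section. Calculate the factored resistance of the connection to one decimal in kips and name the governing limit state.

Bolt shear: A_b = π(0.875)²/4 = 0.60132 in². φR_n = 0.75 × 68 × 0.60132 × 5 × 1 = 153.3 kips.
Bearing (0.25 in plate, F_u = 65 ksi): end bolts L_c = 1.5625 − 0.9375/2 = 1.09375, R_n = min(1.2×1.09375×0.25×65, 2.4×0.875×0.25×65) = 21.328 kips/bolt; interior L_c = 3.0625 − 0.9375 = 2.125, R_n = 34.125 kips/bolt. φR_n = 0.75 × (1×21.328 + 4×34.125) = 118.4 kips.
Tension yield (gross): A_g = 9.125×0.25 = 2.2813 in². φR_n = 0.90 × 50 × 2.2813 = 102.7 kips.
Governing: min(153.3, 118.4, 102.7) = 102.7 kips → gross-section yield.

102.7 kips (gross-section yield governs)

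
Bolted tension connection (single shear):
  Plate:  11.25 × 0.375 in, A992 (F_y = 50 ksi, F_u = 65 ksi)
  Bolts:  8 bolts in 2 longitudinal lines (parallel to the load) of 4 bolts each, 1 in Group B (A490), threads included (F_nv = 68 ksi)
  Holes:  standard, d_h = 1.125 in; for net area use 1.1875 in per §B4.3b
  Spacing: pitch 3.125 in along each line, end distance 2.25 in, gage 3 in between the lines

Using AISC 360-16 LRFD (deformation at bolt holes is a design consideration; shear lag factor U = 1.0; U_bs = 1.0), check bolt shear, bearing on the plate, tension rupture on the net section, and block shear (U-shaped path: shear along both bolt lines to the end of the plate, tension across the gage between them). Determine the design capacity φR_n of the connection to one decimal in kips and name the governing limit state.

Bolt shear: A_b = π(1)²/4 = 0.7854 in². φR_n = 0.75 × 68 × 0.7854 × 8 × 1 = 320.4 kips.
Bearing (0.375 in plate, F_u = 65 ksi): end bolts L_c = 2.25 − 1.125/2 = 1.6875, R_n = min(1.2×1.6875×0.375×65, 2.4×1×0.375×65) = 49.359 kips/bolt; interior L_c = 3.125 − 1.125 = 2, R_n = 58.5 kips/bolt. φR_n = 0.75 × (2×49.359 + 6×58.5) = 337.3 kips.
Tension rupture (net): A_n = (11.25 − 2×1.1875)×0.375 = 3.3281 in² (U = 1.0, A_e = A_n). φR_n = 0.75 × 65 × 3.3281 = 162.2 kips.
Block shear: shear path 2×[2.25+3×3.125] = 2×11.625 in, A_gv = 8.7188, A_nv = 2×(11.625 − 3.5×1.1875)×0.375 = 5.6016 in²; tension across gage: (3 − 1×1.1875)×0.375 = 0.67969 in². R_n = min(0.6×65×5.6016, 0.6×50×8.7188) + 1.0×65×0.67969 = min(218.46, 261.56) + 44.18 = 262.64 kips. φR_n = 0.75 × 262.64 = 197.0 kips.
Governing: min(320.4, 337.3, 162.2, 197.0) = 162.2 kips → net-section rupture.

162.2 kips (net-section rupture governs)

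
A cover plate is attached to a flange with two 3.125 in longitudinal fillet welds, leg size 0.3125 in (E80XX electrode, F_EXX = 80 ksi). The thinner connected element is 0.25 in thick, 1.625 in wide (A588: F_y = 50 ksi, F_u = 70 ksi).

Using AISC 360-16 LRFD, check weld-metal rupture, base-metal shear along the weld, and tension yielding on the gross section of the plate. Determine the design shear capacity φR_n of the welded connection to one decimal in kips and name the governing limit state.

18.3 kips (gross-section yield governs)

Weld metal: throat = 0.707×0.3125 = 0.22094 in, L = 2×3.125 = 6.25 in. φR_n = 0.75 × 0.6 × 80 × 0.22094 × 6.25 = 49.7 kips.
Base metal shear (0.25 in plate): yield φR_n = 1.0×0.6×50×0.25×6.25 = 46.9 kips; rupture φR_n = 0.75×0.6×70×0.25×6.25 = 49.2 kips; take 46.9 kips (yield).
Tension yield (gross): A_g = 1.625×0.25 = 0.40625 in². φR_n = 0.90 × 50 × 0.40625 = 18.3 kips.
Governing: min(49.7, 46.9, 18.3) = 18.3 kips → gross-section yield.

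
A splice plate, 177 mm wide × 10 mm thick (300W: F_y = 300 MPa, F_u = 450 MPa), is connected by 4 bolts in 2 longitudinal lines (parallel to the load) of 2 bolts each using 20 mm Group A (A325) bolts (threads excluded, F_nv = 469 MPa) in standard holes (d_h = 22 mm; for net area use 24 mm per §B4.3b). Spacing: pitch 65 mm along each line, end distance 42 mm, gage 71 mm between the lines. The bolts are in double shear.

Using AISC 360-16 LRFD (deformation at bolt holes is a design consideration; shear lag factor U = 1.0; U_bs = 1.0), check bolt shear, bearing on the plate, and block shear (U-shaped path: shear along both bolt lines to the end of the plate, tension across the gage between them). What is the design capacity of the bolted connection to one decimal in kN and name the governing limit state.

446.2 kN (block shear governs)

Bolt shear: A_b = π(20)²/4 = 314.16 mm². φR_n = 0.75 × 469 × 314.16 × 4 × 2 = 884.0 kN.
Bearing (10 mm plate, F_u = 450 MPa): end bolts L_c = 42 − 22/2 = 31, R_n = min(1.2×31×10×450, 2.4×20×10×450) = 167.4 kN/bolt; interior L_c = 65 − 22 = 43, R_n = 216 kN/bolt. φR_n = 0.75 × (2×167.4 + 2×216) = 575.1 kN.
Block shear: shear path 2×[42+1×65] = 2×107 mm, A_gv = 2140, A_nv = 2×(107 − 1.5×24)×10 = 1420 mm²; tension across gage: (71 − 1×24)×10 = 470 mm². R_n = min(0.6×450×1420, 0.6×300×2140) + 1.0×450×470 = min(383.4, 385.2) + 211.5 = 594.9 kN. φR_n = 0.75 × 594.9 = 446.2 kN.
Governing: min(884.0, 575.1, 446.2) = 446.2 kN → block shear.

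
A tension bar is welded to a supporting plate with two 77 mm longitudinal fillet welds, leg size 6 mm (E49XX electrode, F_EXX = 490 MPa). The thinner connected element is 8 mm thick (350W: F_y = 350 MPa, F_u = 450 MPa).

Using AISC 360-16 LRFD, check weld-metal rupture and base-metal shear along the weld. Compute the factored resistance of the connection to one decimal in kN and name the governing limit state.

Weld metal: throat = 0.707×6 = 4.242 mm, L = 2×77 = 154 mm. φR_n = 0.75 × 0.6 × 490 × 4.242 × 154 = 144.0 kN.
Base metal shear (8 mm plate): yield φR_n = 1.0×0.6×350×8×154 = 258.7 kN; rupture φR_n = 0.75×0.6×450×8×154 = 249.5 kN; take 249.5 kN (rupture).
Governing: min(144.0, 249.5) = 144.0 kN → weld metal.

144.0 kN (weld metal governs)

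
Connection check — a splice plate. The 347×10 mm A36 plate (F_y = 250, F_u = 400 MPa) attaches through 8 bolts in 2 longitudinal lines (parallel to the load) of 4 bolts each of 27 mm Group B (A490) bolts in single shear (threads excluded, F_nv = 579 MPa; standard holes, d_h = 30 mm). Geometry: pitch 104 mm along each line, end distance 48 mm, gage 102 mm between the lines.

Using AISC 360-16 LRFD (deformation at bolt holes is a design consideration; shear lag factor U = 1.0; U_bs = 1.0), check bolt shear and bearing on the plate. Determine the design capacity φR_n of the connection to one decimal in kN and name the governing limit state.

Bolt shear: A_b = π(27)²/4 = 572.56 mm². φR_n = 0.75 × 579 × 572.56 × 8 × 1 = 1989.1 kN.
Bearing (10 mm plate, F_u = 400 MPa): end bolts L_c = 48 − 30/2 = 33, R_n = min(1.2×33×10×400, 2.4×27×10×400) = 158.4 kN/bolt; interior L_c = 104 − 30 = 74, R_n = 259.2 kN/bolt. φR_n = 0.75 × (2×158.4 + 6×259.2) = 1404.0 kN.
Governing: min(1989.1, 1404.0) = 1404.0 kN → bearing.

1404.0 kN (bearing governs)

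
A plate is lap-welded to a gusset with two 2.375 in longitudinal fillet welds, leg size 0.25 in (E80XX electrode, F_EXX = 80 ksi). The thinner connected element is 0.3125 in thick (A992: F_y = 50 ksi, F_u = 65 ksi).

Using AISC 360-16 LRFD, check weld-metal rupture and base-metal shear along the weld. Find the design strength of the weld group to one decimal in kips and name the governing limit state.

30.2 kips (weld metal governs)

Weld metal: throat = 0.707×0.25 = 0.17675 in, L = 2×2.375 = 4.75 in. φR_n = 0.75 × 0.6 × 80 × 0.17675 × 4.75 = 30.2 kips.
Base metal shear (0.3125 in plate): yield φR_n = 1.0×0.6×50×0.3125×4.75 = 44.5 kips; rupture φR_n = 0.75×0.6×65×0.3125×4.75 = 43.4 kips; take 43.4 kips (rupture).
Governing: min(30.2, 43.4) = 30.2 kips → weld metal.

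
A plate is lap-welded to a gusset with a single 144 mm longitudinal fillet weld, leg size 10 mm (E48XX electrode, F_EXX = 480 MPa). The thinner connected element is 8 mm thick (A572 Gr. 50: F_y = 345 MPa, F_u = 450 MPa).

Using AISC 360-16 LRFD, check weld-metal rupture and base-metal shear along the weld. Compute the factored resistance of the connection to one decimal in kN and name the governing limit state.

219.9 kN (weld metal governs)

Weld metal: throat = 0.707×10 = 7.07 mm, L = 144 mm. φR_n = 0.75 × 0.6 × 480 × 7.07 × 144 = 219.9 kN.
Base metal shear (8 mm plate): yield φR_n = 1.0×0.6×345×8×144 = 238.5 kN; rupture φR_n = 0.75×0.6×450×8×144 = 233.3 kN; take 233.3 kN (rupture).
Governing: min(219.9, 233.3) = 219.9 kN → weld metal.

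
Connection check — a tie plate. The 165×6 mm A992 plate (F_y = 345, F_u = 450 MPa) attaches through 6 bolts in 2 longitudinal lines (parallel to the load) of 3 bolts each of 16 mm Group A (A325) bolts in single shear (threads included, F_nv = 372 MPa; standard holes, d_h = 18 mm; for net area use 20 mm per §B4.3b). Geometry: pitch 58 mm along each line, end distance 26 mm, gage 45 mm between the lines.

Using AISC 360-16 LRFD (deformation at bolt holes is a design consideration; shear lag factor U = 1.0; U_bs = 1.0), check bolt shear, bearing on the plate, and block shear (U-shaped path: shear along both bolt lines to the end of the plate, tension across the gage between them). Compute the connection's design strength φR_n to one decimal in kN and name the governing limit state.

Bolt shear: A_b = π(16)²/4 = 201.06 mm². φR_n = 0.75 × 372 × 201.06 × 6 × 1 = 336.6 kN.
Bearing (6 mm plate, F_u = 450 MPa): end bolts L_c = 26 − 18/2 = 17, R_n = min(1.2×17×6×450, 2.4×16×6×450) = 55.08 kN/bolt; interior L_c = 58 − 18 = 40, R_n = 103.68 kN/bolt. φR_n = 0.75 × (2×55.08 + 4×103.68) = 393.7 kN.
Block shear: shear path 2×[26+2×58] = 2×142 mm, A_gv = 1704, A_nv = 2×(142 − 2.5×20)×6 = 1104 mm²; tension across gage: (45 − 1×20)×6 = 150 mm². R_n = min(0.6×450×1104, 0.6×345×1704) + 1.0×450×150 = min(298.08, 352.73) + 67.5 = 365.58 kN. φR_n = 0.75 × 365.58 = 274.2 kN.
Governing: min(336.6, 393.7, 274.2) = 274.2 kN → block shear.

274.2 kN (block shear governs)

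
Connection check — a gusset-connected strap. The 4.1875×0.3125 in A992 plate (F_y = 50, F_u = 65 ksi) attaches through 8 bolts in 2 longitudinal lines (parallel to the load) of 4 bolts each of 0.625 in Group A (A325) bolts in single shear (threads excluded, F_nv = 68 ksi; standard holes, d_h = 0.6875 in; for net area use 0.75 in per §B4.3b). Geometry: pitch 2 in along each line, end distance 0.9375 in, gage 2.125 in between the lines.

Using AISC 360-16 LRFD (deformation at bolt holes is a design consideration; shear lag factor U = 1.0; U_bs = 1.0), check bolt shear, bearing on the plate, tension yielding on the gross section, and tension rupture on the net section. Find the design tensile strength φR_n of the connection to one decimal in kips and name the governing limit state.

Bolt shear: A_b = π(0.625)²/4 = 0.3068 in². φR_n = 0.75 × 68 × 0.3068 × 8 × 1 = 125.2 kips.
Bearing (0.3125 in plate, F_u = 65 ksi): end bolts L_c = 0.9375 − 0.6875/2 = 0.59375, R_n = min(1.2×0.59375×0.3125×65, 2.4×0.625×0.3125×65) = 14.473 kips/bolt; interior L_c = 2 − 0.6875 = 1.3125, R_n = 30.469 kips/bolt. φR_n = 0.75 × (2×14.473 + 6×30.469) = 158.8 kips.
Tension yield (gross): A_g = 4.1875×0.3125 = 1.3086 in². φR_n = 0.90 × 50 × 1.3086 = 58.9 kips.
Tension rupture (net): A_n = (4.1875 − 2×0.75)×0.3125 = 0.83984 in² (U = 1.0, A_e = A_n). φR_n = 0.75 × 65 × 0.83984 = 40.9 kips.
Governing: min(125.2, 158.8, 58.9, 40.9) = 40.9 kips → net-section rupture.

40.9 kips (net-section rupture governs)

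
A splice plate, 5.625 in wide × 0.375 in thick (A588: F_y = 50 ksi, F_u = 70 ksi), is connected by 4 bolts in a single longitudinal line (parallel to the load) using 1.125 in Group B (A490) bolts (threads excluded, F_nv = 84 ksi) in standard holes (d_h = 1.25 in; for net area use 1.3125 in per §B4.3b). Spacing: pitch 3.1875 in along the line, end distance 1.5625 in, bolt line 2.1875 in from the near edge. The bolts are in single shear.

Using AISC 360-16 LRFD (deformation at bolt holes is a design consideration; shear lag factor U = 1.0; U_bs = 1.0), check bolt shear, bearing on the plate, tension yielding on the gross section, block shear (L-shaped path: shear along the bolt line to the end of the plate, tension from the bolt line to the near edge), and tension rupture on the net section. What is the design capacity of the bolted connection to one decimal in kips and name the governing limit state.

84.9 kips (net-section rupture governs)

Bolt shear: A_b = π(1.125)²/4 = 0.99402 in². φR_n = 0.75 × 84 × 0.99402 × 4 × 1 = 250.5 kips.
Bearing (0.375 in plate, F_u = 70 ksi): end bolts L_c = 1.5625 − 1.25/2 = 0.9375, R_n = min(1.2×0.9375×0.375×70, 2.4×1.125×0.375×70) = 29.531 kips/bolt; interior L_c = 3.1875 − 1.25 = 1.9375, R_n = 61.031 kips/bolt. φR_n = 0.75 × (1×29.531 + 3×61.031) = 159.5 kips.
Tension yield (gross): A_g = 5.625×0.375 = 2.1094 in². φR_n = 0.90 × 50 × 2.1094 = 94.9 kips.
Block shear: shear path 1×[1.5625+3×3.1875] = 1×11.125 in, A_gv = 4.1719, A_nv = 1×(11.125 − 3.5×1.3125)×0.375 = 2.4492 in²; tension to near edge: (2.1875 − 0.5×1.3125)×0.375 = 0.57422 in². R_n = min(0.6×70×2.4492, 0.6×50×4.1719) + 1.0×70×0.57422 = min(102.87, 125.16) + 40.195 = 143.07 kips. φR_n = 0.75 × 143.07 = 107.3 kips.
Tension rupture (net): A_n = (5.625 − 1×1.3125)×0.375 = 1.6172 in² (U = 1.0, A_e = A_n). φR_n = 0.75 × 70 × 1.6172 = 84.9 kips.
Governing: min(250.5, 159.5, 94.9, 107.3, 84.9) = 84.9 kips → net-section rupture.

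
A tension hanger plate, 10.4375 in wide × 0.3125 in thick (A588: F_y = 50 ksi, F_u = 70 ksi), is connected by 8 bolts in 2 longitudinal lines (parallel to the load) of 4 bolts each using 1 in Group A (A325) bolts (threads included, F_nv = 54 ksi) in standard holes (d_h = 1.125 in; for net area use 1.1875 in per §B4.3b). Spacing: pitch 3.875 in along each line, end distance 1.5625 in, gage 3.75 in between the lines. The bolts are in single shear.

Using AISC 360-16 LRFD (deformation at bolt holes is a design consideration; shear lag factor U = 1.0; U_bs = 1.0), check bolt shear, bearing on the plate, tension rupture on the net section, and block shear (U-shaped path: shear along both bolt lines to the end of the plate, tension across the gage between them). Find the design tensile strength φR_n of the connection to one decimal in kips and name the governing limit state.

132.3 kips (net-section rupture governs)

Bolt shear: A_b = π(1)²/4 = 0.7854 in². φR_n = 0.75 × 54 × 0.7854 × 8 × 1 = 254.5 kips.
Bearing (0.3125 in plate, F_u = 70 ksi): end bolts L_c = 1.5625 − 1.125/2 = 1, R_n = min(1.2×1×0.3125×70, 2.4×1×0.3125×70) = 26.25 kips/bolt; interior L_c = 3.875 − 1.125 = 2.75, R_n = 52.5 kips/bolt. φR_n = 0.75 × (2×26.25 + 6×52.5) = 275.6 kips.
Tension rupture (net): A_n = (10.4375 − 2×1.1875)×0.3125 = 2.5195 in² (U = 1.0, A_e = A_n). φR_n = 0.75 × 70 × 2.5195 = 132.3 kips.
Block shear: shear path 2×[1.5625+3×3.875] = 2×13.1875 in, A_gv = 8.2422, A_nv = 2×(13.1875 − 3.5×1.1875)×0.3125 = 5.6445 in²; tension across gage: (3.75 − 1×1.1875)×0.3125 = 0.80078 in². R_n = min(0.6×70×5.6445, 0.6×50×8.2422) + 1.0×70×0.80078 = min(237.07, 247.27) + 56.055 = 293.13 kips. φR_n = 0.75 × 293.13 = 219.8 kips.
Governing: min(254.5, 275.6, 132.3, 219.8) = 132.3 kips → net-section rupture.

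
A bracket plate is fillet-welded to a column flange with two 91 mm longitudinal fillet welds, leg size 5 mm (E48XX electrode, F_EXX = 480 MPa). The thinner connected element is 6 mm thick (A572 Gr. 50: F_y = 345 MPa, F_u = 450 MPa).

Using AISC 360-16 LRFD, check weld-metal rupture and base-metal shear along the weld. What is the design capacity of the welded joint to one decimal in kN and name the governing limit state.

Weld metal: throat = 0.707×5 = 3.535 mm, L = 2×91 = 182 mm. φR_n = 0.75 × 0.6 × 480 × 3.535 × 182 = 139.0 kN.
Base metal shear (6 mm plate): yield φR_n = 1.0×0.6×345×6×182 = 226.0 kN; rupture φR_n = 0.75×0.6×450×6×182 = 221.1 kN; take 221.1 kN (rupture).
Governing: min(139.0, 221.1) = 139.0 kN → weld metal.

139.0 kN (weld metal governs)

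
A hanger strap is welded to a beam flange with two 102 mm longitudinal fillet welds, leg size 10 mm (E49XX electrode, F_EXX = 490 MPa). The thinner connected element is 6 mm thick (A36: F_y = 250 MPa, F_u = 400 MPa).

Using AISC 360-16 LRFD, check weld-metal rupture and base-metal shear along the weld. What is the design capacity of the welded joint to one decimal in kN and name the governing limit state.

Weld metal: throat = 0.707×10 = 7.07 mm, L = 2×102 = 204 mm. φR_n = 0.75 × 0.6 × 490 × 7.07 × 204 = 318.0 kN.
Base metal shear (6 mm plate): yield φR_n = 1.0×0.6×250×6×204 = 183.6 kN; rupture φR_n = 0.75×0.6×400×6×204 = 220.3 kN; take 183.6 kN (yield).
Governing: min(318.0, 183.6) = 183.6 kN → base-metal shear.

183.6 kN (base-metal shear governs)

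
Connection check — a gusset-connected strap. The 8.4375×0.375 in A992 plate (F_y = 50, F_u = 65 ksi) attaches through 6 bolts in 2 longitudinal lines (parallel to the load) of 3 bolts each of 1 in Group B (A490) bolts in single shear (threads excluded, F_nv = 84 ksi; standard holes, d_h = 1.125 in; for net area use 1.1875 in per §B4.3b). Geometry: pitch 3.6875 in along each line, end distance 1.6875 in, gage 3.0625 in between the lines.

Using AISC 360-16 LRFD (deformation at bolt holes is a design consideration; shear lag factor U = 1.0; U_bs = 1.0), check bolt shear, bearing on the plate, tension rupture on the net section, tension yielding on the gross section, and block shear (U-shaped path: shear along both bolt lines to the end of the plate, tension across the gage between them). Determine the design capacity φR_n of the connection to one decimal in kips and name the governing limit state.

Bolt shear: A_b = π(1)²/4 = 0.7854 in². φR_n = 0.75 × 84 × 0.7854 × 6 × 1 = 296.9 kips.
Bearing (0.375 in plate, F_u = 65 ksi): end bolts L_c = 1.6875 − 1.125/2 = 1.125, R_n = min(1.2×1.125×0.375×65, 2.4×1×0.375×65) = 32.906 kips/bolt; interior L_c = 3.6875 − 1.125 = 2.5625, R_n = 58.5 kips/bolt. φR_n = 0.75 × (2×32.906 + 4×58.5) = 224.9 kips.
Tension rupture (net): A_n = (8.4375 − 2×1.1875)×0.375 = 2.2734 in² (U = 1.0, A_e = A_n). φR_n = 0.75 × 65 × 2.2734 = 110.8 kips.
Tension yield (gross): A_g = 8.4375×0.375 = 3.1641 in². φR_n = 0.90 × 50 × 3.1641 = 142.4 kips.
Block shear: shear path 2×[1.6875+2×3.6875] = 2×9.0625 in, A_gv = 6.7969, A_nv = 2×(9.0625 − 2.5×1.1875)×0.375 = 4.5703 in²; tension across gage: (3.0625 − 1×1.1875)×0.375 = 0.70313 in². R_n = min(0.6×65×4.5703, 0.6×50×6.7969) + 1.0×65×0.70313 = min(178.24, 203.91) + 45.703 = 223.94 kips. φR_n = 0.75 × 223.94 = 168.0 kips.
Governing: min(296.9, 224.9, 110.8, 142.4, 168.0) = 110.8 kips → net-section rupture.

110.8 kips (net-section rupture governs)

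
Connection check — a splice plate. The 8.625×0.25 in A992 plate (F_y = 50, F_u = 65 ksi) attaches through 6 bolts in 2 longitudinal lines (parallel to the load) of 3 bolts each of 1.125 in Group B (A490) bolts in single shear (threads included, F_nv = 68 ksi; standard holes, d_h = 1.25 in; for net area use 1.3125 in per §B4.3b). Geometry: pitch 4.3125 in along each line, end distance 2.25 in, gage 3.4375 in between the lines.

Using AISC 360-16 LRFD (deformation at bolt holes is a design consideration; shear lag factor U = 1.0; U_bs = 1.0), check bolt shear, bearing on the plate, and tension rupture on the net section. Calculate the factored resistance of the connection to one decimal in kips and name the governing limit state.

73.1 kips (net-section rupture governs)

Bolt shear: A_b = π(1.125)²/4 = 0.99402 in². φR_n = 0.75 × 68 × 0.99402 × 6 × 1 = 304.2 kips.
Bearing (0.25 in plate, F_u = 65 ksi): end bolts L_c = 2.25 − 1.25/2 = 1.625, R_n = min(1.2×1.625×0.25×65, 2.4×1.125×0.25×65) = 31.688 kips/bolt; interior L_c = 4.3125 − 1.25 = 3.0625, R_n = 43.875 kips/bolt. φR_n = 0.75 × (2×31.688 + 4×43.875) = 179.2 kips.
Tension rupture (net): A_n = (8.625 − 2×1.3125)×0.25 = 1.5 in² (U = 1.0, A_e = A_n). φR_n = 0.75 × 65 × 1.5 = 73.1 kips.
Governing: min(304.2, 179.2, 73.1) = 73.1 kips → net-section rupture.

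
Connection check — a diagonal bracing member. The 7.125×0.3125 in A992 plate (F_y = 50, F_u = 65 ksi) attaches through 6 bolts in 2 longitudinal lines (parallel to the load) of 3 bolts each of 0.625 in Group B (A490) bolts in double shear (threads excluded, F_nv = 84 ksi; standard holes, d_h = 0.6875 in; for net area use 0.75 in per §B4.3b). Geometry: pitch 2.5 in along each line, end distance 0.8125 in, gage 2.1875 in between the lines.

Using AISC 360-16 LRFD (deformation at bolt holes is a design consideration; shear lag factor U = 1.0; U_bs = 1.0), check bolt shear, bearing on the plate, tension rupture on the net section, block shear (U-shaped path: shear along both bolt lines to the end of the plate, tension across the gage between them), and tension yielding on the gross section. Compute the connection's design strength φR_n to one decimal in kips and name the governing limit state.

Bolt shear: A_b = π(0.625)²/4 = 0.3068 in². φR_n = 0.75 × 84 × 0.3068 × 6 × 2 = 231.9 kips.
Bearing (0.3125 in plate, F_u = 65 ksi): end bolts L_c = 0.8125 − 0.6875/2 = 0.46875, R_n = min(1.2×0.46875×0.3125×65, 2.4×0.625×0.3125×65) = 11.426 kips/bolt; interior L_c = 2.5 − 0.6875 = 1.8125, R_n = 30.469 kips/bolt. φR_n = 0.75 × (2×11.426 + 4×30.469) = 108.5 kips.
Tension rupture (net): A_n = (7.125 − 2×0.75)×0.3125 = 1.7578 in² (U = 1.0, A_e = A_n). φR_n = 0.75 × 65 × 1.7578 = 85.7 kips.
Block shear: shear path 2×[0.8125+2×2.5] = 2×5.8125 in, A_gv = 3.6328, A_nv = 2×(5.8125 − 2.5×0.75)×0.3125 = 2.4609 in²; tension across gage: (2.1875 − 1×0.75)×0.3125 = 0.44922 in². R_n = min(0.6×65×2.4609, 0.6×50×3.6328) + 1.0×65×0.44922 = min(95.975, 108.98) + 29.199 = 125.17 kips. φR_n = 0.75 × 125.17 = 93.9 kips.
Tension yield (gross): A_g = 7.125×0.3125 = 2.2266 in². φR_n = 0.90 × 50 × 2.2266 = 100.2 kips.
Governing: min(231.9, 108.5, 85.7, 93.9, 100.2) = 85.7 kips → net-section rupture.

85.7 kips (net-section rupture governs)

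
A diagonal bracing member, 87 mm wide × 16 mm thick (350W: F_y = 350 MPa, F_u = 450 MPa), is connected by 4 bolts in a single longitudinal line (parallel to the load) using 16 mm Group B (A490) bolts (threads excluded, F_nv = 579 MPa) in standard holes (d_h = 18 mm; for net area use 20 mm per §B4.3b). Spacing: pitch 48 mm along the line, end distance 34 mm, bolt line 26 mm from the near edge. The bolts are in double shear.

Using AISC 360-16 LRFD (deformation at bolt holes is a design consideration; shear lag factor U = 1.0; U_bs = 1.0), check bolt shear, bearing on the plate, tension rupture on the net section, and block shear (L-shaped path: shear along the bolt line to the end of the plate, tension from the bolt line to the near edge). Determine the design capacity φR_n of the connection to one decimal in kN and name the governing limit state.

361.8 kN (net-section rupture governs)

Bolt shear: A_b = π(16)²/4 = 201.06 mm². φR_n = 0.75 × 579 × 201.06 × 4 × 2 = 698.5 kN.
Bearing (16 mm plate, F_u = 450 MPa): end bolts L_c = 34 − 18/2 = 25, R_n = min(1.2×25×16×450, 2.4×16×16×450) = 216 kN/bolt; interior L_c = 48 − 18 = 30, R_n = 259.2 kN/bolt. φR_n = 0.75 × (1×216 + 3×259.2) = 745.2 kN.
Tension rupture (net): A_n = (87 − 1×20)×16 = 1072 mm² (U = 1.0, A_e = A_n). φR_n = 0.75 × 450 × 1072 = 361.8 kN.
Block shear: shear path 1×[34+3×48] = 1×178 mm, A_gv = 2848, A_nv = 1×(178 − 3.5×20)×16 = 1728 mm²; tension to near edge: (26 − 0.5×20)×16 = 256 mm². R_n = min(0.6×450×1728, 0.6×350×2848) + 1.0×450×256 = min(466.56, 598.08) + 115.2 = 581.76 kN. φR_n = 0.75 × 581.76 = 436.3 kN.
Governing: min(698.5, 745.2, 361.8, 436.3) = 361.8 kN → net-section rupture.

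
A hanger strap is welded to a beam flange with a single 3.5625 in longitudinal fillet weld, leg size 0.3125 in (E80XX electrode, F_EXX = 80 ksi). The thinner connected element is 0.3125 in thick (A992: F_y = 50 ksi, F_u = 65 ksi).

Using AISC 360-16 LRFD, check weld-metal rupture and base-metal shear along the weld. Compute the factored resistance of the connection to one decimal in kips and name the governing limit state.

28.3 kips (weld metal governs)

Weld metal: throat = 0.707×0.3125 = 0.22094 in, L = 3.5625 in. φR_n = 0.75 × 0.6 × 80 × 0.22094 × 3.5625 = 28.3 kips.
Base metal shear (0.3125 in plate): yield φR_n = 1.0×0.6×50×0.3125×3.5625 = 33.4 kips; rupture φR_n = 0.75×0.6×65×0.3125×3.5625 = 32.6 kips; take 32.6 kips (rupture).
Governing: min(28.3, 32.6) = 28.3 kips → weld metal.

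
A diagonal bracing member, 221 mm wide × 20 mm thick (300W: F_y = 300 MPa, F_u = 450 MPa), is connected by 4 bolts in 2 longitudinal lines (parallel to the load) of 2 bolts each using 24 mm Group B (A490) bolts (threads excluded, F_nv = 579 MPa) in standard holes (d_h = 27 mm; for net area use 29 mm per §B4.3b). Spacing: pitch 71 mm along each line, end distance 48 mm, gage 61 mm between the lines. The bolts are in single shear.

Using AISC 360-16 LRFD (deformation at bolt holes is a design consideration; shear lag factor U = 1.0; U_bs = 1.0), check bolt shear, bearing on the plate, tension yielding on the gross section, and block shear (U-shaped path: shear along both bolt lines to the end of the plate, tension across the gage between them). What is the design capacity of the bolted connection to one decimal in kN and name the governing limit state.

785.8 kN (bolt shear governs)

Bolt shear: A_b = π(24)²/4 = 452.39 mm². φR_n = 0.75 × 579 × 452.39 × 4 × 1 = 785.8 kN.
Bearing (20 mm plate, F_u = 450 MPa): end bolts L_c = 48 − 27/2 = 34.5, R_n = min(1.2×34.5×20×450, 2.4×24×20×450) = 372.6 kN/bolt; interior L_c = 71 − 27 = 44, R_n = 475.2 kN/bolt. φR_n = 0.75 × (2×372.6 + 2×475.2) = 1271.7 kN.
Tension yield (gross): A_g = 221×20 = 4420 mm². φR_n = 0.90 × 300 × 4420 = 1193.4 kN.
Block shear: shear path 2×[48+1×71] = 2×119 mm, A_gv = 4760, A_nv = 2×(119 − 1.5×29)×20 = 3020 mm²; tension across gage: (61 − 1×29)×20 = 640 mm². R_n = min(0.6×450×3020, 0.6×300×4760) + 1.0×450×640 = min(815.4, 856.8) + 288 = 1103.4 kN. φR_n = 0.75 × 1103.4 = 827.6 kN.
Governing: min(785.8, 1271.7, 1193.4, 827.6) = 785.8 kN → bolt shear.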